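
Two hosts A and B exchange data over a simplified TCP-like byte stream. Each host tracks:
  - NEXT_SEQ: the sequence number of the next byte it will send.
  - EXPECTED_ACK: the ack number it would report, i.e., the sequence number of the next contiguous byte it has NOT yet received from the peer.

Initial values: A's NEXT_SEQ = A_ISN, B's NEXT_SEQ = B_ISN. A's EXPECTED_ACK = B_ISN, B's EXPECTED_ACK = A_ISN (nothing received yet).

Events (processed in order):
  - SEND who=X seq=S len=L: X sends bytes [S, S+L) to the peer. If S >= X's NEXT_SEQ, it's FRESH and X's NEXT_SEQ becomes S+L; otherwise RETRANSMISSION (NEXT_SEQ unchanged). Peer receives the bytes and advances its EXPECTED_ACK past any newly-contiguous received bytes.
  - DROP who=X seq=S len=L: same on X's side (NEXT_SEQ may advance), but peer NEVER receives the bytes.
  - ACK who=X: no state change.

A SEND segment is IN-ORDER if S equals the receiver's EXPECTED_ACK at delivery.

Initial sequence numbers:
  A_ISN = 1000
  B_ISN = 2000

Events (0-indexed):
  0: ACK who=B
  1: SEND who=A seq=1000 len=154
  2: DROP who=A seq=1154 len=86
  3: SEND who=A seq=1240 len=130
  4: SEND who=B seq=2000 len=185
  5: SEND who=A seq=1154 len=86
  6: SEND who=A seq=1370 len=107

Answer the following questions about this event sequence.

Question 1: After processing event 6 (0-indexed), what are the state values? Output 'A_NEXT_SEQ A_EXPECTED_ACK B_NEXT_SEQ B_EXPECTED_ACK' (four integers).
After event 0: A_seq=1000 A_ack=2000 B_seq=2000 B_ack=1000
After event 1: A_seq=1154 A_ack=2000 B_seq=2000 B_ack=1154
After event 2: A_seq=1240 A_ack=2000 B_seq=2000 B_ack=1154
After event 3: A_seq=1370 A_ack=2000 B_seq=2000 B_ack=1154
After event 4: A_seq=1370 A_ack=2185 B_seq=2185 B_ack=1154
After event 5: A_seq=1370 A_ack=2185 B_seq=2185 B_ack=1370
After event 6: A_seq=1477 A_ack=2185 B_seq=2185 B_ack=1477

1477 2185 2185 1477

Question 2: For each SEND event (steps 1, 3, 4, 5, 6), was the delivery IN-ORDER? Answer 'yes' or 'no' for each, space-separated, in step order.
Step 1: SEND seq=1000 -> in-order
Step 3: SEND seq=1240 -> out-of-order
Step 4: SEND seq=2000 -> in-order
Step 5: SEND seq=1154 -> in-order
Step 6: SEND seq=1370 -> in-order

Answer: yes no yes yes yes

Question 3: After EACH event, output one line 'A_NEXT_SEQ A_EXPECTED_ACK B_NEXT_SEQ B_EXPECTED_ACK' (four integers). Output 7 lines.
1000 2000 2000 1000
1154 2000 2000 1154
1240 2000 2000 1154
1370 2000 2000 1154
1370 2185 2185 1154
1370 2185 2185 1370
1477 2185 2185 1477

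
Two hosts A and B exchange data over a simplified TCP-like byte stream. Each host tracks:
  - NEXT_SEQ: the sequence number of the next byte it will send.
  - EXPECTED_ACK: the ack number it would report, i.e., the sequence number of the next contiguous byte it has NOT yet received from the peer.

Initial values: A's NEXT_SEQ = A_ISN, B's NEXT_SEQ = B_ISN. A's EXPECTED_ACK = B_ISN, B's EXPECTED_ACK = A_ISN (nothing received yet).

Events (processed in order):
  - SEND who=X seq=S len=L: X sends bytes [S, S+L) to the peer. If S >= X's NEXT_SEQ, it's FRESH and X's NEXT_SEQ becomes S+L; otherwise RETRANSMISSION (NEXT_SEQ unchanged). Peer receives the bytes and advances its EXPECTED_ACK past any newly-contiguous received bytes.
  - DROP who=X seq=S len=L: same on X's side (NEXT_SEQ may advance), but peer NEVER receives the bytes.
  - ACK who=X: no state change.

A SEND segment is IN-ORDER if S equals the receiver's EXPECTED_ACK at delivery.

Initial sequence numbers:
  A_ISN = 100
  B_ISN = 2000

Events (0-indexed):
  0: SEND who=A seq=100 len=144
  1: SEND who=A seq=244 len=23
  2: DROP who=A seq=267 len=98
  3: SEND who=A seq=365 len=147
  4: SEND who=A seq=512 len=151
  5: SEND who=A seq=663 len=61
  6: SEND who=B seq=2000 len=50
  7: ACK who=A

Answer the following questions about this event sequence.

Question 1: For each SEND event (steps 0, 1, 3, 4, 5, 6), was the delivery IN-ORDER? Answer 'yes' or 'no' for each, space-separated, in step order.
Step 0: SEND seq=100 -> in-order
Step 1: SEND seq=244 -> in-order
Step 3: SEND seq=365 -> out-of-order
Step 4: SEND seq=512 -> out-of-order
Step 5: SEND seq=663 -> out-of-order
Step 6: SEND seq=2000 -> in-order

Answer: yes yes no no no yes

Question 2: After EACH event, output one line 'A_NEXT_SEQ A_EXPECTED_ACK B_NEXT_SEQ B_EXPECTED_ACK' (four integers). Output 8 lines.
244 2000 2000 244
267 2000 2000 267
365 2000 2000 267
512 2000 2000 267
663 2000 2000 267
724 2000 2000 267
724 2050 2050 267
724 2050 2050 267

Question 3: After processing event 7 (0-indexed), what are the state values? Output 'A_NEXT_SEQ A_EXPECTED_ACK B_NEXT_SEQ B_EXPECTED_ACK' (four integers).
After event 0: A_seq=244 A_ack=2000 B_seq=2000 B_ack=244
After event 1: A_seq=267 A_ack=2000 B_seq=2000 B_ack=267
After event 2: A_seq=365 A_ack=2000 B_seq=2000 B_ack=267
After event 3: A_seq=512 A_ack=2000 B_seq=2000 B_ack=267
After event 4: A_seq=663 A_ack=2000 B_seq=2000 B_ack=267
After event 5: A_seq=724 A_ack=2000 B_seq=2000 B_ack=267
After event 6: A_seq=724 A_ack=2050 B_seq=2050 B_ack=267
After event 7: A_seq=724 A_ack=2050 B_seq=2050 B_ack=267

724 2050 2050 267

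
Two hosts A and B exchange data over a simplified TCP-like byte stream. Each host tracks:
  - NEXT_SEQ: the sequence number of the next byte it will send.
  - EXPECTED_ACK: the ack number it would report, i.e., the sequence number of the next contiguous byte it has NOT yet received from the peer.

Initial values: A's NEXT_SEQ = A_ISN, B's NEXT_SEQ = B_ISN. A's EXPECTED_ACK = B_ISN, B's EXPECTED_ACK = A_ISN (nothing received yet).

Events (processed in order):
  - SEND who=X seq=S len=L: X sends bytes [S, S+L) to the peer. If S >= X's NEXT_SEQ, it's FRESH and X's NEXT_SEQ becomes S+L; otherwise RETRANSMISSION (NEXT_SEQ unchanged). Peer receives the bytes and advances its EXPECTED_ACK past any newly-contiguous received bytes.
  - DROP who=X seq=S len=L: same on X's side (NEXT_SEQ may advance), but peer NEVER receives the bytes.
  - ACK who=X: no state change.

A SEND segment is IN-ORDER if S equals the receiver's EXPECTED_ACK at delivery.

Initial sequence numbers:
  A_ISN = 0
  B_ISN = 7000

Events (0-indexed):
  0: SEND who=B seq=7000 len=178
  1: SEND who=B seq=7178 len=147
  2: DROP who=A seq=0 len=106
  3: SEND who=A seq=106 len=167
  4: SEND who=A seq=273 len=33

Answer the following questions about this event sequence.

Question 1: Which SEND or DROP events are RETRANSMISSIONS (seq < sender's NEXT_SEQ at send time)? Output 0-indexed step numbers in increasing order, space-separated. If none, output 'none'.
Answer: none

Derivation:
Step 0: SEND seq=7000 -> fresh
Step 1: SEND seq=7178 -> fresh
Step 2: DROP seq=0 -> fresh
Step 3: SEND seq=106 -> fresh
Step 4: SEND seq=273 -> fresh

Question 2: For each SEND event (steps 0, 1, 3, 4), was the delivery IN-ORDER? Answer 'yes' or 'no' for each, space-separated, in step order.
Answer: yes yes no no

Derivation:
Step 0: SEND seq=7000 -> in-order
Step 1: SEND seq=7178 -> in-order
Step 3: SEND seq=106 -> out-of-order
Step 4: SEND seq=273 -> out-of-order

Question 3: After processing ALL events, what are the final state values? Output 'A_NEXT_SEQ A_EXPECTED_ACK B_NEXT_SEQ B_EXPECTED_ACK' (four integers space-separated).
Answer: 306 7325 7325 0

Derivation:
After event 0: A_seq=0 A_ack=7178 B_seq=7178 B_ack=0
After event 1: A_seq=0 A_ack=7325 B_seq=7325 B_ack=0
After event 2: A_seq=106 A_ack=7325 B_seq=7325 B_ack=0
After event 3: A_seq=273 A_ack=7325 B_seq=7325 B_ack=0
After event 4: A_seq=306 A_ack=7325 B_seq=7325 B_ack=0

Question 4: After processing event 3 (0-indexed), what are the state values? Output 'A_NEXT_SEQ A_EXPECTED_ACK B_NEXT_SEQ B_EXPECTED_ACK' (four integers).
After event 0: A_seq=0 A_ack=7178 B_seq=7178 B_ack=0
After event 1: A_seq=0 A_ack=7325 B_seq=7325 B_ack=0
After event 2: A_seq=106 A_ack=7325 B_seq=7325 B_ack=0
After event 3: A_seq=273 A_ack=7325 B_seq=7325 B_ack=0

273 7325 7325 0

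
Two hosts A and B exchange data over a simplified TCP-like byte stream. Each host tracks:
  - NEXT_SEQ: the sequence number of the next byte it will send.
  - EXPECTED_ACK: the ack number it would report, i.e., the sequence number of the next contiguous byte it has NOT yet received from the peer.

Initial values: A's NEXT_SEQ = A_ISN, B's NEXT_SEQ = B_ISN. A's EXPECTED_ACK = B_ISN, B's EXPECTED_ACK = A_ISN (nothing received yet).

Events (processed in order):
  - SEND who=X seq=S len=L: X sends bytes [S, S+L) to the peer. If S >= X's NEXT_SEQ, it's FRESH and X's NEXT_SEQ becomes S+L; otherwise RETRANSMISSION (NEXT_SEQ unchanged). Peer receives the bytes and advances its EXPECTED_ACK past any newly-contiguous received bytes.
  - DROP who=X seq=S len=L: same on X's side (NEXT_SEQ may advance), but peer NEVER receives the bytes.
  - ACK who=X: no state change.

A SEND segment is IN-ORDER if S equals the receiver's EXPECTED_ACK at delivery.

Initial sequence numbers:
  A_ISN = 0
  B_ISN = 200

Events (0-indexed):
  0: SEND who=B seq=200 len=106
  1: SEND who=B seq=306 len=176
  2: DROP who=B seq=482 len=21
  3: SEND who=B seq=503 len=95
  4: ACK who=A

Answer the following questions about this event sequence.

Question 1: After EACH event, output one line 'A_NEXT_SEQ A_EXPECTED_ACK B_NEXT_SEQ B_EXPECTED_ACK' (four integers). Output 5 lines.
0 306 306 0
0 482 482 0
0 482 503 0
0 482 598 0
0 482 598 0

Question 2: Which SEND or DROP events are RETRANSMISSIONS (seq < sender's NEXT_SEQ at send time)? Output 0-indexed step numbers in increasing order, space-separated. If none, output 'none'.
Step 0: SEND seq=200 -> fresh
Step 1: SEND seq=306 -> fresh
Step 2: DROP seq=482 -> fresh
Step 3: SEND seq=503 -> fresh

Answer: none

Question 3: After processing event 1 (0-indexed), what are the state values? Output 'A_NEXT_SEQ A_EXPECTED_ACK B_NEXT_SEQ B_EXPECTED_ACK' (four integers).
After event 0: A_seq=0 A_ack=306 B_seq=306 B_ack=0
After event 1: A_seq=0 A_ack=482 B_seq=482 B_ack=0

0 482 482 0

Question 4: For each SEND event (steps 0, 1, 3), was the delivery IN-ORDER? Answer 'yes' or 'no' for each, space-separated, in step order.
Answer: yes yes no

Derivation:
Step 0: SEND seq=200 -> in-order
Step 1: SEND seq=306 -> in-order
Step 3: SEND seq=503 -> out-of-order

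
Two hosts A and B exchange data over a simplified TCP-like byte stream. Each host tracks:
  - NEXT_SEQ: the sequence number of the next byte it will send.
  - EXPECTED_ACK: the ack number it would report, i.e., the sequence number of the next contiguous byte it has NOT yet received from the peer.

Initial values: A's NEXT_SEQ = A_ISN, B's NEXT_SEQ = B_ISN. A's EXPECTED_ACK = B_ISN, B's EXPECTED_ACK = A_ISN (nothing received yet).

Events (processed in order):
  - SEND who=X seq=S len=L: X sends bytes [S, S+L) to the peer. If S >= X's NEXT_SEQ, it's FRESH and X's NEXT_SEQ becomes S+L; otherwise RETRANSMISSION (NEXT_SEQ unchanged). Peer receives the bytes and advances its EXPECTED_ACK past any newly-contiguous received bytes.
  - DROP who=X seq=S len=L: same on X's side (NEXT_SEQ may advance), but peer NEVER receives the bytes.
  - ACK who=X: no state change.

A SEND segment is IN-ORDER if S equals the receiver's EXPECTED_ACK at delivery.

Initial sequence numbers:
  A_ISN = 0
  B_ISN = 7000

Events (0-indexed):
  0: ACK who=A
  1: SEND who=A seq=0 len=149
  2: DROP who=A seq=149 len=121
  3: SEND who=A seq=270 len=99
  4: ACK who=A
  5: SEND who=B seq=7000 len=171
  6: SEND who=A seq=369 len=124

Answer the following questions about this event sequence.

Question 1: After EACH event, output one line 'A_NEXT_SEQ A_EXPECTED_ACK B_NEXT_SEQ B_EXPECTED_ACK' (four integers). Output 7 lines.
0 7000 7000 0
149 7000 7000 149
270 7000 7000 149
369 7000 7000 149
369 7000 7000 149
369 7171 7171 149
493 7171 7171 149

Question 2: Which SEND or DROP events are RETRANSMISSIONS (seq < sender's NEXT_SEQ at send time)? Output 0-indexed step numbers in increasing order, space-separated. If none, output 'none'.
Answer: none

Derivation:
Step 1: SEND seq=0 -> fresh
Step 2: DROP seq=149 -> fresh
Step 3: SEND seq=270 -> fresh
Step 5: SEND seq=7000 -> fresh
Step 6: SEND seq=369 -> fresh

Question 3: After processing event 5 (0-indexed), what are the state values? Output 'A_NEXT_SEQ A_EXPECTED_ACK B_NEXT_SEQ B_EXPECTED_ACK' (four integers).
After event 0: A_seq=0 A_ack=7000 B_seq=7000 B_ack=0
After event 1: A_seq=149 A_ack=7000 B_seq=7000 B_ack=149
After event 2: A_seq=270 A_ack=7000 B_seq=7000 B_ack=149
After event 3: A_seq=369 A_ack=7000 B_seq=7000 B_ack=149
After event 4: A_seq=369 A_ack=7000 B_seq=7000 B_ack=149
After event 5: A_seq=369 A_ack=7171 B_seq=7171 B_ack=149

369 7171 7171 149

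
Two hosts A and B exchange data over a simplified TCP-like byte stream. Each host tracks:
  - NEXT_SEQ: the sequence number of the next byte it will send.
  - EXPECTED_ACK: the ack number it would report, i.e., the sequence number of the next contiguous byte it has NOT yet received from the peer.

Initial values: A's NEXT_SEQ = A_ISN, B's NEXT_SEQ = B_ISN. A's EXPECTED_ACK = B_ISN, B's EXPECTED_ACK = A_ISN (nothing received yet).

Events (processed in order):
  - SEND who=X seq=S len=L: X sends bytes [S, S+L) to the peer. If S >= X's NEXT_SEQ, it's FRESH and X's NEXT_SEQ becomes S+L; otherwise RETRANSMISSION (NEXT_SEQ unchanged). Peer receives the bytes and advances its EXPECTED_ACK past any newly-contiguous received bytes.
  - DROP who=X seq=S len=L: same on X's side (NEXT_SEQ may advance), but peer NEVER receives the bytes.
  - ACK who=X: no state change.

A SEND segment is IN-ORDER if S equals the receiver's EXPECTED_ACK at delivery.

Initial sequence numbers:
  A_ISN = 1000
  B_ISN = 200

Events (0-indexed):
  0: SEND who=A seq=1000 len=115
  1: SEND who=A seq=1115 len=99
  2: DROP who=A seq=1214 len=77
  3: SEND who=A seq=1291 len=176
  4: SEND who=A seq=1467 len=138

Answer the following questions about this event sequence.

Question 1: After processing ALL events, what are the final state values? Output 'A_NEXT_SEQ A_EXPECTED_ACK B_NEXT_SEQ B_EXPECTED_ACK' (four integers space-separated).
Answer: 1605 200 200 1214

Derivation:
After event 0: A_seq=1115 A_ack=200 B_seq=200 B_ack=1115
After event 1: A_seq=1214 A_ack=200 B_seq=200 B_ack=1214
After event 2: A_seq=1291 A_ack=200 B_seq=200 B_ack=1214
After event 3: A_seq=1467 A_ack=200 B_seq=200 B_ack=1214
After event 4: A_seq=1605 A_ack=200 B_seq=200 B_ack=1214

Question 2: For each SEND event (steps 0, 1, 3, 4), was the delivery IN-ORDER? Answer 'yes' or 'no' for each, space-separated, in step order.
Answer: yes yes no no

Derivation:
Step 0: SEND seq=1000 -> in-order
Step 1: SEND seq=1115 -> in-order
Step 3: SEND seq=1291 -> out-of-order
Step 4: SEND seq=1467 -> out-of-order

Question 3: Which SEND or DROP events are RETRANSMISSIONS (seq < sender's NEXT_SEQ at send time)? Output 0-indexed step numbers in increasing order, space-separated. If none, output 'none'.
Step 0: SEND seq=1000 -> fresh
Step 1: SEND seq=1115 -> fresh
Step 2: DROP seq=1214 -> fresh
Step 3: SEND seq=1291 -> fresh
Step 4: SEND seq=1467 -> fresh

Answer: none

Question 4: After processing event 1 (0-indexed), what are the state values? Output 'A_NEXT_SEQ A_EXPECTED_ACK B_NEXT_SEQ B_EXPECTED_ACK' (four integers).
After event 0: A_seq=1115 A_ack=200 B_seq=200 B_ack=1115
After event 1: A_seq=1214 A_ack=200 B_seq=200 B_ack=1214

1214 200 200 1214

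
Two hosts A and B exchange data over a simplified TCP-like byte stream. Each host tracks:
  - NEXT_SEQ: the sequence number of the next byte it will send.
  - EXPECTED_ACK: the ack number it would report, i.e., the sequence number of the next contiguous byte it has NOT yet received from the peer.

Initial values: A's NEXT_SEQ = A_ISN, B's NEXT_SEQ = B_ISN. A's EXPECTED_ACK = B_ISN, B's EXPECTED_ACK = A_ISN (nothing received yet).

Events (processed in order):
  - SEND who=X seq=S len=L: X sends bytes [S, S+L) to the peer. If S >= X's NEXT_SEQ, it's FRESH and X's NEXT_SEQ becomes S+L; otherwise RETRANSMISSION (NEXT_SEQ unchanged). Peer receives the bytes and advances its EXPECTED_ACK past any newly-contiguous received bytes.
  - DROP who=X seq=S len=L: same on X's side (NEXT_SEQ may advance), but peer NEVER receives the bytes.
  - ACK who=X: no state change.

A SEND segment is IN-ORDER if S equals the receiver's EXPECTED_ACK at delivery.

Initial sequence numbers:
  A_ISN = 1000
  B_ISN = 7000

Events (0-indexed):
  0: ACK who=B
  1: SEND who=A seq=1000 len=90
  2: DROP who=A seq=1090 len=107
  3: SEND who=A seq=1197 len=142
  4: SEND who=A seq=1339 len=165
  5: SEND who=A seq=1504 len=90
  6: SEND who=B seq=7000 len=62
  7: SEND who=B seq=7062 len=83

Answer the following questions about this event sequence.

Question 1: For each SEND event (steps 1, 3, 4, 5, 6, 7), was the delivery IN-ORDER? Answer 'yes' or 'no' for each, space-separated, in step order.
Answer: yes no no no yes yes

Derivation:
Step 1: SEND seq=1000 -> in-order
Step 3: SEND seq=1197 -> out-of-order
Step 4: SEND seq=1339 -> out-of-order
Step 5: SEND seq=1504 -> out-of-order
Step 6: SEND seq=7000 -> in-order
Step 7: SEND seq=7062 -> in-order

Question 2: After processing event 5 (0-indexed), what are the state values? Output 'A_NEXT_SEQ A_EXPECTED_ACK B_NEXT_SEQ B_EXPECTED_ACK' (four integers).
After event 0: A_seq=1000 A_ack=7000 B_seq=7000 B_ack=1000
After event 1: A_seq=1090 A_ack=7000 B_seq=7000 B_ack=1090
After event 2: A_seq=1197 A_ack=7000 B_seq=7000 B_ack=1090
After event 3: A_seq=1339 A_ack=7000 B_seq=7000 B_ack=1090
After event 4: A_seq=1504 A_ack=7000 B_seq=7000 B_ack=1090
After event 5: A_seq=1594 A_ack=7000 B_seq=7000 B_ack=1090

1594 7000 7000 1090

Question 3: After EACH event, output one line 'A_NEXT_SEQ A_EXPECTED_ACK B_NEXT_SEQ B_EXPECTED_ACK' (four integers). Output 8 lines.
1000 7000 7000 1000
1090 7000 7000 1090
1197 7000 7000 1090
1339 7000 7000 1090
1504 7000 7000 1090
1594 7000 7000 1090
1594 7062 7062 1090
1594 7145 7145 1090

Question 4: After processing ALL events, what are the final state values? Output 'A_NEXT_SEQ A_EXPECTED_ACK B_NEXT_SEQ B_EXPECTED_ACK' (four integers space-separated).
Answer: 1594 7145 7145 1090

Derivation:
After event 0: A_seq=1000 A_ack=7000 B_seq=7000 B_ack=1000
After event 1: A_seq=1090 A_ack=7000 B_seq=7000 B_ack=1090
After event 2: A_seq=1197 A_ack=7000 B_seq=7000 B_ack=1090
After event 3: A_seq=1339 A_ack=7000 B_seq=7000 B_ack=1090
After event 4: A_seq=1504 A_ack=7000 B_seq=7000 B_ack=1090
After event 5: A_seq=1594 A_ack=7000 B_seq=7000 B_ack=1090
After event 6: A_seq=1594 A_ack=7062 B_seq=7062 B_ack=1090
After event 7: A_seq=1594 A_ack=7145 B_seq=7145 B_ack=1090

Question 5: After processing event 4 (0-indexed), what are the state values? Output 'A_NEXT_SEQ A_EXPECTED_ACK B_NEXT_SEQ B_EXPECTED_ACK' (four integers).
After event 0: A_seq=1000 A_ack=7000 B_seq=7000 B_ack=1000
After event 1: A_seq=1090 A_ack=7000 B_seq=7000 B_ack=1090
After event 2: A_seq=1197 A_ack=7000 B_seq=7000 B_ack=1090
After event 3: A_seq=1339 A_ack=7000 B_seq=7000 B_ack=1090
After event 4: A_seq=1504 A_ack=7000 B_seq=7000 B_ack=1090

1504 7000 7000 1090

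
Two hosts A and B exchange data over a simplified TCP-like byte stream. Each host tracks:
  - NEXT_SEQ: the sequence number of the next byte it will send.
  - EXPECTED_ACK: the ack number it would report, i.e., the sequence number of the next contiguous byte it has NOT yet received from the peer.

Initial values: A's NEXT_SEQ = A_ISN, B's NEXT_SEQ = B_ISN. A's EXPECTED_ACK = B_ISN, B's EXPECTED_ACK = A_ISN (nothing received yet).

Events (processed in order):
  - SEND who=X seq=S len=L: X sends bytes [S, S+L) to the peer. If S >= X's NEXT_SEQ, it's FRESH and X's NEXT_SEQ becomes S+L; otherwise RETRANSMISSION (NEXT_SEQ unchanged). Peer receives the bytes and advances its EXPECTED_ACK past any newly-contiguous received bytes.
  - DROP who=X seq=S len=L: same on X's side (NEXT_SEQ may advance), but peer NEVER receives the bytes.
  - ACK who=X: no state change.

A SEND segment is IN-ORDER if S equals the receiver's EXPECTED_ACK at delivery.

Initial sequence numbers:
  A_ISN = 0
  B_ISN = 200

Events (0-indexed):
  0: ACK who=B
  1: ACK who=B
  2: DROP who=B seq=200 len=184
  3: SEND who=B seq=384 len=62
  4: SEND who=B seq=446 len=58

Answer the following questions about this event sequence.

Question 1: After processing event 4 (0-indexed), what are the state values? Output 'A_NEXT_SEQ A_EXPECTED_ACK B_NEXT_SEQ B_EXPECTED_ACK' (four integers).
After event 0: A_seq=0 A_ack=200 B_seq=200 B_ack=0
After event 1: A_seq=0 A_ack=200 B_seq=200 B_ack=0
After event 2: A_seq=0 A_ack=200 B_seq=384 B_ack=0
After event 3: A_seq=0 A_ack=200 B_seq=446 B_ack=0
After event 4: A_seq=0 A_ack=200 B_seq=504 B_ack=0

0 200 504 0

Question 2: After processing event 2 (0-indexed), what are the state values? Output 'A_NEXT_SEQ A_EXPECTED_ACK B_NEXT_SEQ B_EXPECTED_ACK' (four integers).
After event 0: A_seq=0 A_ack=200 B_seq=200 B_ack=0
After event 1: A_seq=0 A_ack=200 B_seq=200 B_ack=0
After event 2: A_seq=0 A_ack=200 B_seq=384 B_ack=0

0 200 384 0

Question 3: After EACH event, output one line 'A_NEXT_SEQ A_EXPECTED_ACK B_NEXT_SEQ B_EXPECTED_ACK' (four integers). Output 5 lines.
0 200 200 0
0 200 200 0
0 200 384 0
0 200 446 0
0 200 504 0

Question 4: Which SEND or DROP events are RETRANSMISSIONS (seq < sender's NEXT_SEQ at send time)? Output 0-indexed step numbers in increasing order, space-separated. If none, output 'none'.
Step 2: DROP seq=200 -> fresh
Step 3: SEND seq=384 -> fresh
Step 4: SEND seq=446 -> fresh

Answer: none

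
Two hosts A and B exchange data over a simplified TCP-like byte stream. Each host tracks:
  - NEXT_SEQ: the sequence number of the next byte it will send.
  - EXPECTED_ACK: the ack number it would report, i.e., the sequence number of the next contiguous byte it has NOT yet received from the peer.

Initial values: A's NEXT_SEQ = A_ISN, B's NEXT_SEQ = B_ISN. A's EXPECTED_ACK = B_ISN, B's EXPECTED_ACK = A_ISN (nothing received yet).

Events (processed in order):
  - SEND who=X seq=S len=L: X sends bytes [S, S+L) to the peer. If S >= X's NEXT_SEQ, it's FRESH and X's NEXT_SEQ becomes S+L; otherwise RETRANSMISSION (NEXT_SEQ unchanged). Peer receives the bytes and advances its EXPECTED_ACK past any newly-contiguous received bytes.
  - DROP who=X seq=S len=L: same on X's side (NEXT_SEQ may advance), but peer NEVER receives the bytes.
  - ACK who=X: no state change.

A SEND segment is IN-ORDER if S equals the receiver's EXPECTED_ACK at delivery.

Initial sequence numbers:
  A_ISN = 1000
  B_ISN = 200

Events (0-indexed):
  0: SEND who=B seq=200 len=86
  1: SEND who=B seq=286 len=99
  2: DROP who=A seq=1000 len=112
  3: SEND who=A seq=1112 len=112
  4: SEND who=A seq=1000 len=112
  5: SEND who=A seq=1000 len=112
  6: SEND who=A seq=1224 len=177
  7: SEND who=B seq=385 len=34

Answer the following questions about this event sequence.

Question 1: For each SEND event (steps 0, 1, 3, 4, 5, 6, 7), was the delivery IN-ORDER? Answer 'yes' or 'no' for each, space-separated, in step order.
Step 0: SEND seq=200 -> in-order
Step 1: SEND seq=286 -> in-order
Step 3: SEND seq=1112 -> out-of-order
Step 4: SEND seq=1000 -> in-order
Step 5: SEND seq=1000 -> out-of-order
Step 6: SEND seq=1224 -> in-order
Step 7: SEND seq=385 -> in-order

Answer: yes yes no yes no yes yes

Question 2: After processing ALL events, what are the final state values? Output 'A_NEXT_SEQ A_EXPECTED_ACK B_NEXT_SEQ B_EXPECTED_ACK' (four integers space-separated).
After event 0: A_seq=1000 A_ack=286 B_seq=286 B_ack=1000
After event 1: A_seq=1000 A_ack=385 B_seq=385 B_ack=1000
After event 2: A_seq=1112 A_ack=385 B_seq=385 B_ack=1000
After event 3: A_seq=1224 A_ack=385 B_seq=385 B_ack=1000
After event 4: A_seq=1224 A_ack=385 B_seq=385 B_ack=1224
After event 5: A_seq=1224 A_ack=385 B_seq=385 B_ack=1224
After event 6: A_seq=1401 A_ack=385 B_seq=385 B_ack=1401
After event 7: A_seq=1401 A_ack=419 B_seq=419 B_ack=1401

Answer: 1401 419 419 1401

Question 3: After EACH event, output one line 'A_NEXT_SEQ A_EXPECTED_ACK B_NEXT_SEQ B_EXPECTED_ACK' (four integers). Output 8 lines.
1000 286 286 1000
1000 385 385 1000
1112 385 385 1000
1224 385 385 1000
1224 385 385 1224
1224 385 385 1224
1401 385 385 1401
1401 419 419 1401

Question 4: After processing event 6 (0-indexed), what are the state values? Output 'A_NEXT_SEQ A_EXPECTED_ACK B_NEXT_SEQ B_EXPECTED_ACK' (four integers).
After event 0: A_seq=1000 A_ack=286 B_seq=286 B_ack=1000
After event 1: A_seq=1000 A_ack=385 B_seq=385 B_ack=1000
After event 2: A_seq=1112 A_ack=385 B_seq=385 B_ack=1000
After event 3: A_seq=1224 A_ack=385 B_seq=385 B_ack=1000
After event 4: A_seq=1224 A_ack=385 B_seq=385 B_ack=1224
After event 5: A_seq=1224 A_ack=385 B_seq=385 B_ack=1224
After event 6: A_seq=1401 A_ack=385 B_seq=385 B_ack=1401

1401 385 385 1401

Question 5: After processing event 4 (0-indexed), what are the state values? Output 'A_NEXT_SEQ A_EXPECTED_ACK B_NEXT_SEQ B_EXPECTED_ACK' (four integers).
After event 0: A_seq=1000 A_ack=286 B_seq=286 B_ack=1000
After event 1: A_seq=1000 A_ack=385 B_seq=385 B_ack=1000
After event 2: A_seq=1112 A_ack=385 B_seq=385 B_ack=1000
After event 3: A_seq=1224 A_ack=385 B_seq=385 B_ack=1000
After event 4: A_seq=1224 A_ack=385 B_seq=385 B_ack=1224

1224 385 385 1224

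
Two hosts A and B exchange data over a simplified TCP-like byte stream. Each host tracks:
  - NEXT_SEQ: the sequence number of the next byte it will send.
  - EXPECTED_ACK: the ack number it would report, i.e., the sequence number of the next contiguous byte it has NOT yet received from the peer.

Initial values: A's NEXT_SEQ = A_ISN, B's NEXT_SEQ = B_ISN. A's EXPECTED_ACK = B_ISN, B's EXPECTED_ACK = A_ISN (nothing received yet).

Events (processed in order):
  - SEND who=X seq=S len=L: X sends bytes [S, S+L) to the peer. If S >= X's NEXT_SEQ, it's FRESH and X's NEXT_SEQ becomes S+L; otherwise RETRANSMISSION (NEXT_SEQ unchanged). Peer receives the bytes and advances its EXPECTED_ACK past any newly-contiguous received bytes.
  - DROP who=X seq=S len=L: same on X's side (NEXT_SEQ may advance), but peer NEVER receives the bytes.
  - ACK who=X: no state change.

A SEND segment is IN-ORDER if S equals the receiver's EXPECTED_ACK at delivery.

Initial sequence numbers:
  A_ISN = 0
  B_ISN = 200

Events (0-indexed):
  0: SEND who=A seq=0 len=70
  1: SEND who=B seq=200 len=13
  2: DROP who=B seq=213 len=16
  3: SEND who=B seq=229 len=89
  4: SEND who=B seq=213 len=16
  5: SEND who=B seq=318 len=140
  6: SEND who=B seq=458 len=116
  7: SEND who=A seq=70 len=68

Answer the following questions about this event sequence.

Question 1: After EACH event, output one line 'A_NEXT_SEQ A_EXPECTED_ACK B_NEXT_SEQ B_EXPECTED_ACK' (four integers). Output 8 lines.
70 200 200 70
70 213 213 70
70 213 229 70
70 213 318 70
70 318 318 70
70 458 458 70
70 574 574 70
138 574 574 138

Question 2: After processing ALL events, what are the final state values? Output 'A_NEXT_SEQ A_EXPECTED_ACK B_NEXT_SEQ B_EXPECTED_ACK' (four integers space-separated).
After event 0: A_seq=70 A_ack=200 B_seq=200 B_ack=70
After event 1: A_seq=70 A_ack=213 B_seq=213 B_ack=70
After event 2: A_seq=70 A_ack=213 B_seq=229 B_ack=70
After event 3: A_seq=70 A_ack=213 B_seq=318 B_ack=70
After event 4: A_seq=70 A_ack=318 B_seq=318 B_ack=70
After event 5: A_seq=70 A_ack=458 B_seq=458 B_ack=70
After event 6: A_seq=70 A_ack=574 B_seq=574 B_ack=70
After event 7: A_seq=138 A_ack=574 B_seq=574 B_ack=138

Answer: 138 574 574 138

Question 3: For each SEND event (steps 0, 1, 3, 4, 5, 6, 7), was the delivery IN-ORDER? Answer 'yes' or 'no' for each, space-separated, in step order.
Answer: yes yes no yes yes yes yes

Derivation:
Step 0: SEND seq=0 -> in-order
Step 1: SEND seq=200 -> in-order
Step 3: SEND seq=229 -> out-of-order
Step 4: SEND seq=213 -> in-order
Step 5: SEND seq=318 -> in-order
Step 6: SEND seq=458 -> in-order
Step 7: SEND seq=70 -> in-order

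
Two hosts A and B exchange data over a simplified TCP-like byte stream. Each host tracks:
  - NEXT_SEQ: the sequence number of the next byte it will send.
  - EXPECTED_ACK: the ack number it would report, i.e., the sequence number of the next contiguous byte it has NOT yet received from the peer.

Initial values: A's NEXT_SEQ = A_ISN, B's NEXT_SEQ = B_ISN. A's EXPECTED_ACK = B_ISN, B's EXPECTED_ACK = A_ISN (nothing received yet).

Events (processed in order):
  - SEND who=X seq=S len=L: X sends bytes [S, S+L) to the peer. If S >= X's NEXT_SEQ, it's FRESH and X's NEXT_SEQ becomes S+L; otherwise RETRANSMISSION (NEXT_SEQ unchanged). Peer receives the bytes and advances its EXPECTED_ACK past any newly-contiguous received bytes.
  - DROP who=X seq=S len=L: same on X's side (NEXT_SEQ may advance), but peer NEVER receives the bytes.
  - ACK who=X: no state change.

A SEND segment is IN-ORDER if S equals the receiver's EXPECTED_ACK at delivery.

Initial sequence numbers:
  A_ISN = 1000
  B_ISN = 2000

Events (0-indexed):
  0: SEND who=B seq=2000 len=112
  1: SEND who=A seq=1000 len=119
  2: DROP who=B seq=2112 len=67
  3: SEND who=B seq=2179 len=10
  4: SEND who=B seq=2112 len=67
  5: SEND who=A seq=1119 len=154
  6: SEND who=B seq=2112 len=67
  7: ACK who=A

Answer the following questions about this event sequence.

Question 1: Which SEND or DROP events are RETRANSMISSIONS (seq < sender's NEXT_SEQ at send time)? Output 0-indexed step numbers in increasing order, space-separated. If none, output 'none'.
Answer: 4 6

Derivation:
Step 0: SEND seq=2000 -> fresh
Step 1: SEND seq=1000 -> fresh
Step 2: DROP seq=2112 -> fresh
Step 3: SEND seq=2179 -> fresh
Step 4: SEND seq=2112 -> retransmit
Step 5: SEND seq=1119 -> fresh
Step 6: SEND seq=2112 -> retransmit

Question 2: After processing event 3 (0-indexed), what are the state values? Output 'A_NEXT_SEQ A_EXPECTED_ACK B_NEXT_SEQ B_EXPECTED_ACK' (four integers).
After event 0: A_seq=1000 A_ack=2112 B_seq=2112 B_ack=1000
After event 1: A_seq=1119 A_ack=2112 B_seq=2112 B_ack=1119
After event 2: A_seq=1119 A_ack=2112 B_seq=2179 B_ack=1119
After event 3: A_seq=1119 A_ack=2112 B_seq=2189 B_ack=1119

1119 2112 2189 1119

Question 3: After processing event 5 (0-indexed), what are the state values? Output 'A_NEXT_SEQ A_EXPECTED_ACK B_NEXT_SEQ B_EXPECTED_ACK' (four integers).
After event 0: A_seq=1000 A_ack=2112 B_seq=2112 B_ack=1000
After event 1: A_seq=1119 A_ack=2112 B_seq=2112 B_ack=1119
After event 2: A_seq=1119 A_ack=2112 B_seq=2179 B_ack=1119
After event 3: A_seq=1119 A_ack=2112 B_seq=2189 B_ack=1119
After event 4: A_seq=1119 A_ack=2189 B_seq=2189 B_ack=1119
After event 5: A_seq=1273 A_ack=2189 B_seq=2189 B_ack=1273

1273 2189 2189 1273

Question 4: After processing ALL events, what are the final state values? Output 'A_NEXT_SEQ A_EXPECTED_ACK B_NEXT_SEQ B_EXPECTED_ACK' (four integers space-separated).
After event 0: A_seq=1000 A_ack=2112 B_seq=2112 B_ack=1000
After event 1: A_seq=1119 A_ack=2112 B_seq=2112 B_ack=1119
After event 2: A_seq=1119 A_ack=2112 B_seq=2179 B_ack=1119
After event 3: A_seq=1119 A_ack=2112 B_seq=2189 B_ack=1119
After event 4: A_seq=1119 A_ack=2189 B_seq=2189 B_ack=1119
After event 5: A_seq=1273 A_ack=2189 B_seq=2189 B_ack=1273
After event 6: A_seq=1273 A_ack=2189 B_seq=2189 B_ack=1273
After event 7: A_seq=1273 A_ack=2189 B_seq=2189 B_ack=1273

Answer: 1273 2189 2189 1273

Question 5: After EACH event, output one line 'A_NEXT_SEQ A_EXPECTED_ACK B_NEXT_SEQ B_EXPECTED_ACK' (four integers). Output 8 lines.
1000 2112 2112 1000
1119 2112 2112 1119
1119 2112 2179 1119
1119 2112 2189 1119
1119 2189 2189 1119
1273 2189 2189 1273
1273 2189 2189 1273
1273 2189 2189 1273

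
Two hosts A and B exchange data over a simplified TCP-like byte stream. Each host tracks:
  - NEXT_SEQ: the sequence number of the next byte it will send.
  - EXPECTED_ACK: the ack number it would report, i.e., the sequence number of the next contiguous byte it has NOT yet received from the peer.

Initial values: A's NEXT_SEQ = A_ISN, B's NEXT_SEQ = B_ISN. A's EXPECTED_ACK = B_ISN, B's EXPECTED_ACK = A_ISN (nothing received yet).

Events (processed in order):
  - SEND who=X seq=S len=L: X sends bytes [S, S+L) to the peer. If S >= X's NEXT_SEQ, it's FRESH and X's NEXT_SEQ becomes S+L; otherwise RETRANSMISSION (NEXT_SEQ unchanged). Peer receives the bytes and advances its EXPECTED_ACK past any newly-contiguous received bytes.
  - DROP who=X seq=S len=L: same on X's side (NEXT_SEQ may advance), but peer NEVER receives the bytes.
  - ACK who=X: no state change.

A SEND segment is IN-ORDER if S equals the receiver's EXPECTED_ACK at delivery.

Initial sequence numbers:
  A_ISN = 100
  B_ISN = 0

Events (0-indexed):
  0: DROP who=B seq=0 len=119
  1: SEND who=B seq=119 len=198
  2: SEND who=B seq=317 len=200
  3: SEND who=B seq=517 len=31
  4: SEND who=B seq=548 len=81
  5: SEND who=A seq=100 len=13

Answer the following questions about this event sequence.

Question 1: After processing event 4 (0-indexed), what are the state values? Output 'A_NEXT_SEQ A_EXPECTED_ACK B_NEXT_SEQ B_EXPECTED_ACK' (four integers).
After event 0: A_seq=100 A_ack=0 B_seq=119 B_ack=100
After event 1: A_seq=100 A_ack=0 B_seq=317 B_ack=100
After event 2: A_seq=100 A_ack=0 B_seq=517 B_ack=100
After event 3: A_seq=100 A_ack=0 B_seq=548 B_ack=100
After event 4: A_seq=100 A_ack=0 B_seq=629 B_ack=100

100 0 629 100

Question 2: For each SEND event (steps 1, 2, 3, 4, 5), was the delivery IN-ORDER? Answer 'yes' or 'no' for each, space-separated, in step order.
Answer: no no no no yes

Derivation:
Step 1: SEND seq=119 -> out-of-order
Step 2: SEND seq=317 -> out-of-order
Step 3: SEND seq=517 -> out-of-order
Step 4: SEND seq=548 -> out-of-order
Step 5: SEND seq=100 -> in-order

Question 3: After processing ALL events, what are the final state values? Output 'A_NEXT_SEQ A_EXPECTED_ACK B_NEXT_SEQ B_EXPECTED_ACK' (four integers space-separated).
Answer: 113 0 629 113

Derivation:
After event 0: A_seq=100 A_ack=0 B_seq=119 B_ack=100
After event 1: A_seq=100 A_ack=0 B_seq=317 B_ack=100
After event 2: A_seq=100 A_ack=0 B_seq=517 B_ack=100
After event 3: A_seq=100 A_ack=0 B_seq=548 B_ack=100
After event 4: A_seq=100 A_ack=0 B_seq=629 B_ack=100
After event 5: A_seq=113 A_ack=0 B_seq=629 B_ack=113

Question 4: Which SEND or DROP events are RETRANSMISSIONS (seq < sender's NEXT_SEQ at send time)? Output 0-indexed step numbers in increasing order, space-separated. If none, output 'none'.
Step 0: DROP seq=0 -> fresh
Step 1: SEND seq=119 -> fresh
Step 2: SEND seq=317 -> fresh
Step 3: SEND seq=517 -> fresh
Step 4: SEND seq=548 -> fresh
Step 5: SEND seq=100 -> fresh

Answer: none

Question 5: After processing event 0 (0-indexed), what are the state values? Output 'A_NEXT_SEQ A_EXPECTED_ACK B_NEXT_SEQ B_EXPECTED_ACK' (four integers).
After event 0: A_seq=100 A_ack=0 B_seq=119 B_ack=100

100 0 119 100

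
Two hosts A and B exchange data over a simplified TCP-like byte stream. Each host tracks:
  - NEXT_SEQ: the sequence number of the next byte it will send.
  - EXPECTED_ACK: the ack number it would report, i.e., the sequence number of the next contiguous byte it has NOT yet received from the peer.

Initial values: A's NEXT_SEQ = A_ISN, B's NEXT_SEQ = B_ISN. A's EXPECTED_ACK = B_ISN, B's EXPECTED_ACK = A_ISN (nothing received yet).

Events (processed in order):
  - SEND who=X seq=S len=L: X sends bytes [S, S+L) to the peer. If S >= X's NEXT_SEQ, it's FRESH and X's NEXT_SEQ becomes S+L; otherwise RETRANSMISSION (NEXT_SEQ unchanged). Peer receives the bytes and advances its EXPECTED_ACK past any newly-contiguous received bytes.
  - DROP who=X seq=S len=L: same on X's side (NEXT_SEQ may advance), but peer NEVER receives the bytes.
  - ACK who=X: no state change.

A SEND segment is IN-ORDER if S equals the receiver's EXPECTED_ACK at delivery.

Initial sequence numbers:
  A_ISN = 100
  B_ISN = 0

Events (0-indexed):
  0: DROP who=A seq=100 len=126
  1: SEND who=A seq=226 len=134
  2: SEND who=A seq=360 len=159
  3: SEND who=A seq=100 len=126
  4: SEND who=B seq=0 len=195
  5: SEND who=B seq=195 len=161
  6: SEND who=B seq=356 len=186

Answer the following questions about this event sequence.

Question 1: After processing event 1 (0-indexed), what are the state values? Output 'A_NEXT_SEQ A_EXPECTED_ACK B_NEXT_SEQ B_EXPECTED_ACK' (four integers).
After event 0: A_seq=226 A_ack=0 B_seq=0 B_ack=100
After event 1: A_seq=360 A_ack=0 B_seq=0 B_ack=100

360 0 0 100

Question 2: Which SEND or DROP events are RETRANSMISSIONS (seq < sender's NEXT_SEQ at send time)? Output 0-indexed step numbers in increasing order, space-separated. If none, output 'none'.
Answer: 3

Derivation:
Step 0: DROP seq=100 -> fresh
Step 1: SEND seq=226 -> fresh
Step 2: SEND seq=360 -> fresh
Step 3: SEND seq=100 -> retransmit
Step 4: SEND seq=0 -> fresh
Step 5: SEND seq=195 -> fresh
Step 6: SEND seq=356 -> fresh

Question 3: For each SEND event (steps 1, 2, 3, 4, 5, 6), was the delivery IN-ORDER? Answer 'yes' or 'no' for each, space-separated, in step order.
Step 1: SEND seq=226 -> out-of-order
Step 2: SEND seq=360 -> out-of-order
Step 3: SEND seq=100 -> in-order
Step 4: SEND seq=0 -> in-order
Step 5: SEND seq=195 -> in-order
Step 6: SEND seq=356 -> in-order

Answer: no no yes yes yes yes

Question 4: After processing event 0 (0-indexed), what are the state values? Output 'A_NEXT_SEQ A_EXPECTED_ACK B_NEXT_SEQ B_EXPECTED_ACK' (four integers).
After event 0: A_seq=226 A_ack=0 B_seq=0 B_ack=100

226 0 0 100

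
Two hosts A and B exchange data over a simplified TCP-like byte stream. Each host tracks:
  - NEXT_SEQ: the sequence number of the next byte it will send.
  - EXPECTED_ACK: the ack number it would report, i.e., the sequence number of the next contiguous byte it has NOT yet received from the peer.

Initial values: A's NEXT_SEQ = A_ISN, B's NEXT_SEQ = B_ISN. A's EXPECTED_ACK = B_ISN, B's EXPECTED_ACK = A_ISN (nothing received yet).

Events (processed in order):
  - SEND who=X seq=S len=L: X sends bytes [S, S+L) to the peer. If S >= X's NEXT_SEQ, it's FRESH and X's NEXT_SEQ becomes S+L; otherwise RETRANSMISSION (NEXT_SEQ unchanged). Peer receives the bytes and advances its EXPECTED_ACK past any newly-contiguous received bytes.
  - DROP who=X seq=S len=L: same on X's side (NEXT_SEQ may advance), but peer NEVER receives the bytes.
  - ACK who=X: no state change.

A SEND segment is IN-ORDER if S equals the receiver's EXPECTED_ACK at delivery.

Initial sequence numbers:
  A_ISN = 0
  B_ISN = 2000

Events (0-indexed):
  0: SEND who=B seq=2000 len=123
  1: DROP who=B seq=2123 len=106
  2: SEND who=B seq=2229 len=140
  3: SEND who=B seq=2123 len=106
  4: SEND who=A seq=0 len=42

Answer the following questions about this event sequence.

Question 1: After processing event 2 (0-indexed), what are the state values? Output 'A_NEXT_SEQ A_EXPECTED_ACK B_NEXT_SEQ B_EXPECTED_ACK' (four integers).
After event 0: A_seq=0 A_ack=2123 B_seq=2123 B_ack=0
After event 1: A_seq=0 A_ack=2123 B_seq=2229 B_ack=0
After event 2: A_seq=0 A_ack=2123 B_seq=2369 B_ack=0

0 2123 2369 0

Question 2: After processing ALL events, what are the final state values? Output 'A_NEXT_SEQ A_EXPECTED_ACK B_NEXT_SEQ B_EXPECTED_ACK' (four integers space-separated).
Answer: 42 2369 2369 42

Derivation:
After event 0: A_seq=0 A_ack=2123 B_seq=2123 B_ack=0
After event 1: A_seq=0 A_ack=2123 B_seq=2229 B_ack=0
After event 2: A_seq=0 A_ack=2123 B_seq=2369 B_ack=0
After event 3: A_seq=0 A_ack=2369 B_seq=2369 B_ack=0
After event 4: A_seq=42 A_ack=2369 B_seq=2369 B_ack=42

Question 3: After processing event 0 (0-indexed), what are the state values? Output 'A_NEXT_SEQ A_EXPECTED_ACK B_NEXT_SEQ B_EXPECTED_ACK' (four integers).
After event 0: A_seq=0 A_ack=2123 B_seq=2123 B_ack=0

0 2123 2123 0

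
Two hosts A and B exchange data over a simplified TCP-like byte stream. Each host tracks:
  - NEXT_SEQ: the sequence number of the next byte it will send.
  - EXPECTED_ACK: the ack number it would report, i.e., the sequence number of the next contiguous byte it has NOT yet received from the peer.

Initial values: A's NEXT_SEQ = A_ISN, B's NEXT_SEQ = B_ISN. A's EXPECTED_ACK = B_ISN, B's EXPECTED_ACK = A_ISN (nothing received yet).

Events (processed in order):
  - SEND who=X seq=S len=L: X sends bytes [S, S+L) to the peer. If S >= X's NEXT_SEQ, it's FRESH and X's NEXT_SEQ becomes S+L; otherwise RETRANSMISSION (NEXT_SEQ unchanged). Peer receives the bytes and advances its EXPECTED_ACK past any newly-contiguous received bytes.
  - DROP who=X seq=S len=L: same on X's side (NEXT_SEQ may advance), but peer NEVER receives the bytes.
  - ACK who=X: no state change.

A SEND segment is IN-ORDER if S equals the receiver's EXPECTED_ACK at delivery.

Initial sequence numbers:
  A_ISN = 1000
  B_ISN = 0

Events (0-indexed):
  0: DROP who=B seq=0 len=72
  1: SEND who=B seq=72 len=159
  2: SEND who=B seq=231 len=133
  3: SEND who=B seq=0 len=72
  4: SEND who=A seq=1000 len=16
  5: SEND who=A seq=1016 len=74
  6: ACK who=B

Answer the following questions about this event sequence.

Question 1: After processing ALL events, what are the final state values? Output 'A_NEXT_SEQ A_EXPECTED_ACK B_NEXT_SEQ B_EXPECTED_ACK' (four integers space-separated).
Answer: 1090 364 364 1090

Derivation:
After event 0: A_seq=1000 A_ack=0 B_seq=72 B_ack=1000
After event 1: A_seq=1000 A_ack=0 B_seq=231 B_ack=1000
After event 2: A_seq=1000 A_ack=0 B_seq=364 B_ack=1000
After event 3: A_seq=1000 A_ack=364 B_seq=364 B_ack=1000
After event 4: A_seq=1016 A_ack=364 B_seq=364 B_ack=1016
After event 5: A_seq=1090 A_ack=364 B_seq=364 B_ack=1090
After event 6: A_seq=1090 A_ack=364 B_seq=364 B_ack=1090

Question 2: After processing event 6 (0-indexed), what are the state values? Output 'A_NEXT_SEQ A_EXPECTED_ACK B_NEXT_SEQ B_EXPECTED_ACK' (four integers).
After event 0: A_seq=1000 A_ack=0 B_seq=72 B_ack=1000
After event 1: A_seq=1000 A_ack=0 B_seq=231 B_ack=1000
After event 2: A_seq=1000 A_ack=0 B_seq=364 B_ack=1000
After event 3: A_seq=1000 A_ack=364 B_seq=364 B_ack=1000
After event 4: A_seq=1016 A_ack=364 B_seq=364 B_ack=1016
After event 5: A_seq=1090 A_ack=364 B_seq=364 B_ack=1090
After event 6: A_seq=1090 A_ack=364 B_seq=364 B_ack=1090

1090 364 364 1090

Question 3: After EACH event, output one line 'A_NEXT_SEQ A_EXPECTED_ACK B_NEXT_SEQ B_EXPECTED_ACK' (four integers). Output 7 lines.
1000 0 72 1000
1000 0 231 1000
1000 0 364 1000
1000 364 364 1000
1016 364 364 1016
1090 364 364 1090
1090 364 364 1090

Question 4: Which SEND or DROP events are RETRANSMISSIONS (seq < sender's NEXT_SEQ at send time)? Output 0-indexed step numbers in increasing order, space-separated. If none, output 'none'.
Answer: 3

Derivation:
Step 0: DROP seq=0 -> fresh
Step 1: SEND seq=72 -> fresh
Step 2: SEND seq=231 -> fresh
Step 3: SEND seq=0 -> retransmit
Step 4: SEND seq=1000 -> fresh
Step 5: SEND seq=1016 -> fresh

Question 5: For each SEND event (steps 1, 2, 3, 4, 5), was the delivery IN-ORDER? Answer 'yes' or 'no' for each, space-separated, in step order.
Answer: no no yes yes yes

Derivation:
Step 1: SEND seq=72 -> out-of-order
Step 2: SEND seq=231 -> out-of-order
Step 3: SEND seq=0 -> in-order
Step 4: SEND seq=1000 -> in-order
Step 5: SEND seq=1016 -> in-order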